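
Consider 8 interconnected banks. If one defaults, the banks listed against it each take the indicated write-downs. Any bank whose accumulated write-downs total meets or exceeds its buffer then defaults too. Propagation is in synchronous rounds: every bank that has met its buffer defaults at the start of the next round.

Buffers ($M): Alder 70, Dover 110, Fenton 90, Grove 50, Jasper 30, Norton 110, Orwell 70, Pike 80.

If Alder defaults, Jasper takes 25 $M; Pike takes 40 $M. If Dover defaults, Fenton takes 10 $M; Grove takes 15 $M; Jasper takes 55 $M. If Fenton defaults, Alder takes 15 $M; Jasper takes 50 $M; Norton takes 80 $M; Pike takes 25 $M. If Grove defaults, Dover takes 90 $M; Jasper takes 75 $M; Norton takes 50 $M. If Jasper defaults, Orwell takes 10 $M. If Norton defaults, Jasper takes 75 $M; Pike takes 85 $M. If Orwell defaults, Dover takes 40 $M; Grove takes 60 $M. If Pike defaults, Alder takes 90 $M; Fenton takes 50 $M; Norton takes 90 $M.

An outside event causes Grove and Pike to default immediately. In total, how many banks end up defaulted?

Round 1 — Grove, Pike default (initial).
  Alder: +90 → 90 ≥ 70
  Dover: +90 → 90 < 110
  Fenton: +50 → 50 < 90
  Jasper: +75 → 75 ≥ 30
  Norton: +50+90 → 140 ≥ 110
Round 2 — Alder, Jasper, Norton default.
  Orwell: +10 → 10 < 70
No further defaults.

5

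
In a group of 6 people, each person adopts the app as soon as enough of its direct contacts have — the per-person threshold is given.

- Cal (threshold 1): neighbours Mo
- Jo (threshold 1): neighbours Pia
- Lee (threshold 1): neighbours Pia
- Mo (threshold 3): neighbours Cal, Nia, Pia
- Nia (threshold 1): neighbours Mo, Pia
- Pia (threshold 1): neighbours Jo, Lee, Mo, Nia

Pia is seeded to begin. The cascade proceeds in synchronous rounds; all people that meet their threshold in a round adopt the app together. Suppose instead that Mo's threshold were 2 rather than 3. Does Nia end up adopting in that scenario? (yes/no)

yes

With Mo's threshold at 2:
Round 1 — Pia adopts the app (initial).
Round 2 — checking thresholds:
  Jo: 1 of 1 neighbours ≥ 1, adopts the app.
  Lee: 1 of 1 neighbours ≥ 1, adopts the app.
  Mo: 1 of 3 neighbours < 2, holds.
  Nia: 1 of 2 neighbours ≥ 1, adopts the app.
Round 3 — checking thresholds:
  Mo: 2 of 3 neighbours ≥ 2, adopts the app.
Round 4 — checking thresholds:
  Cal: 1 of 1 neighbours ≥ 1, adopts the app.
Round 5 — no new adoptions; cascade stops.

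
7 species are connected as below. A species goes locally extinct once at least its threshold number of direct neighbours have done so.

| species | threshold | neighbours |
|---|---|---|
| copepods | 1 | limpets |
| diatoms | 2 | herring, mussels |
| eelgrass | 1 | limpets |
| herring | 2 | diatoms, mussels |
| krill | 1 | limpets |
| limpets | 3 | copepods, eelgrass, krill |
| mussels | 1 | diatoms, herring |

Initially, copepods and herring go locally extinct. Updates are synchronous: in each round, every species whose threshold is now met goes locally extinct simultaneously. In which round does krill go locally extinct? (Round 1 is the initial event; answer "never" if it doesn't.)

Round 1 — copepods, herring go locally extinct (initial).
Round 2 — checking thresholds:
  diatoms: 1 of 2 neighbours < 2, not yet.
  limpets: 1 of 3 neighbours < 3, not yet.
  mussels: 1 of 2 neighbours ≥ 1, goes locally extinct.
Round 3 — checking thresholds:
  diatoms: 2 of 2 neighbours ≥ 2, goes locally extinct.
  limpets: 1 of 3 neighbours < 3, not yet.
Round 4 — no new extinctions; cascade stops.

never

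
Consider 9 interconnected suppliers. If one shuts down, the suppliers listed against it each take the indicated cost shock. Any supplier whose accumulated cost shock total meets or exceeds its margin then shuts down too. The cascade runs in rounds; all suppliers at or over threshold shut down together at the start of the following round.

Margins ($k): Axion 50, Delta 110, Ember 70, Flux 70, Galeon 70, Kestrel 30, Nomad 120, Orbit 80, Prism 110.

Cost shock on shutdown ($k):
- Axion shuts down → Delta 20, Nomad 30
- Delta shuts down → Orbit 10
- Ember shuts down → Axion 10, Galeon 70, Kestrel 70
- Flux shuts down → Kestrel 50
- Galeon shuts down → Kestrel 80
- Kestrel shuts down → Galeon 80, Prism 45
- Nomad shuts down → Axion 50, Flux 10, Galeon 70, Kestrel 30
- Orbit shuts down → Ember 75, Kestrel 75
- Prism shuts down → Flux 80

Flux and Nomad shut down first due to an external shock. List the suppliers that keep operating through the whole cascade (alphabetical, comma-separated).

Round 1 — Flux, Nomad shut down (initial).
  Axion: +50 → 50 ≥ 50
  Galeon: +70 → 70 ≥ 70
  Kestrel: +50+30 → 80 ≥ 30
Round 2 — Axion, Galeon, Kestrel shut down.
  Delta: +20 → 20 < 110
  Prism: +45 → 45 < 110
No further shutdowns.

Delta, Ember, Orbit, Prism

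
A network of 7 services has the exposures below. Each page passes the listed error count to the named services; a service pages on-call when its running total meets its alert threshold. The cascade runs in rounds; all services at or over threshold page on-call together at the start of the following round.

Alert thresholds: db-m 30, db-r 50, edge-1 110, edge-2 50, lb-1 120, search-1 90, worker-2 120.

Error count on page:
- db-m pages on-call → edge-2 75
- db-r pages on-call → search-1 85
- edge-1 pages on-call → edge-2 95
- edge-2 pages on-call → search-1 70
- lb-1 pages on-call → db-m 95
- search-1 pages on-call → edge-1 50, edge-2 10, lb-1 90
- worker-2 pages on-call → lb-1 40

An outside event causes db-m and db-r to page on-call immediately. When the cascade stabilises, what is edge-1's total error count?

Round 1 — db-m, db-r page on-call (initial).
  edge-2: +75 → 75 ≥ 50
  search-1: +85 → 85 < 90
Round 2 — edge-2 pages on-call.
  search-1: +70 → 155 ≥ 90
Round 3 — search-1 pages on-call.
  edge-1: +50 → 50 < 110
  lb-1: +90 → 90 < 120
No further pages.

50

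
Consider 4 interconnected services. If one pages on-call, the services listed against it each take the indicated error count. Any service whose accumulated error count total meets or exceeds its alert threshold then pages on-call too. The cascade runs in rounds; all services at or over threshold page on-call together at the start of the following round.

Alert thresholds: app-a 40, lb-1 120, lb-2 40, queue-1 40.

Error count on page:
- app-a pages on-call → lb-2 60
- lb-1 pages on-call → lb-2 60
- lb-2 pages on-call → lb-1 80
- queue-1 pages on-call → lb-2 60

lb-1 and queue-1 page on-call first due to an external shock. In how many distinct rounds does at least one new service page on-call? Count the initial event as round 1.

2

Round 1 — lb-1, queue-1 page on-call (initial).
  lb-2: +60+60 → 120 ≥ 40
Round 2 — lb-2 pages on-call.
No further pages.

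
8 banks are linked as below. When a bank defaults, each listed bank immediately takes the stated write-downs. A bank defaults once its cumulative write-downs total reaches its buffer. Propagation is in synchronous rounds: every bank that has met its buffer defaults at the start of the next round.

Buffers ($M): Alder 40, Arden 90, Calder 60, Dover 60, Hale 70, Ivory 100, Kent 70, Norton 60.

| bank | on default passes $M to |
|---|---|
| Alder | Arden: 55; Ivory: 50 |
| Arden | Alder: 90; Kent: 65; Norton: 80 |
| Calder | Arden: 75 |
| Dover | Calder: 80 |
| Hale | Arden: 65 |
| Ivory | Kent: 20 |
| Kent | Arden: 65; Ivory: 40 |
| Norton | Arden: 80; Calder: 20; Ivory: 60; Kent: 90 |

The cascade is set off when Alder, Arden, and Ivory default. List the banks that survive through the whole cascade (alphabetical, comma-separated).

Calder, Dover, Hale

Round 1 — Alder, Arden, Ivory default (initial).
  Kent: +65+20 → 85 ≥ 70
  Norton: +80 → 80 ≥ 60
Round 2 — Kent, Norton default.
  Calder: +20 → 20 < 60
No further defaults.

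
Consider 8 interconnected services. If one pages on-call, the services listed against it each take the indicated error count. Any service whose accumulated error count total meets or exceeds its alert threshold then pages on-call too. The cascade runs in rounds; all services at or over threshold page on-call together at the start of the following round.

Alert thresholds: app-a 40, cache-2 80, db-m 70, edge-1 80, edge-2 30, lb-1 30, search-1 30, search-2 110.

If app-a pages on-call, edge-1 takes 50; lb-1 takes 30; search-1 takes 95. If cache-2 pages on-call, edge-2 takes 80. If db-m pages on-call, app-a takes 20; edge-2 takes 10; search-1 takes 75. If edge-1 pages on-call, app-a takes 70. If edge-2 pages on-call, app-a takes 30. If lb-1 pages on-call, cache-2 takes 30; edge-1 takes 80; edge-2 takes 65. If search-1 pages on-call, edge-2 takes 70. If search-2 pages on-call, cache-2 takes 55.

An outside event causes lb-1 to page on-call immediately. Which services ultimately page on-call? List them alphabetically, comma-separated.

app-a, edge-1, edge-2, lb-1, search-1

Round 1 — lb-1 pages on-call (initial).
  cache-2: +30 → 30 < 80
  edge-1: +80 → 80 ≥ 80
  edge-2: +65 → 65 ≥ 30
Round 2 — edge-1, edge-2 page on-call.
  app-a: +70+30 → 100 ≥ 40
Round 3 — app-a pages on-call.
  search-1: +95 → 95 ≥ 30
Round 4 — search-1 pages on-call.
No further pages.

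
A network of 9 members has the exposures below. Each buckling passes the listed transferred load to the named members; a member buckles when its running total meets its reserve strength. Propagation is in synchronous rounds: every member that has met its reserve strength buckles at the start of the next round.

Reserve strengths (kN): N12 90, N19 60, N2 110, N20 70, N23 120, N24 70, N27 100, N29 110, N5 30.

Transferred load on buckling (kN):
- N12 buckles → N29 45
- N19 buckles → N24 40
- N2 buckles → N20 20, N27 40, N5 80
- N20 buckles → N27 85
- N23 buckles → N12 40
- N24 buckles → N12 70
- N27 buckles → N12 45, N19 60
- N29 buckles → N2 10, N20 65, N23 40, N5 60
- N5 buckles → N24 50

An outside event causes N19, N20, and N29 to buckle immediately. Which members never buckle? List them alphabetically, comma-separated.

N12, N2, N23, N27

Round 1 — N19, N20, N29 buckle (initial).
  N2: +10 → 10 < 110
  N23: +40 → 40 < 120
  N24: +40 → 40 < 70
  N27: +85 → 85 < 100
  N5: +60 → 60 ≥ 30
Round 2 — N5 buckles.
  N24: +50 → 90 ≥ 70
Round 3 — N24 buckles.
  N12: +70 → 70 < 90
No further bucklings.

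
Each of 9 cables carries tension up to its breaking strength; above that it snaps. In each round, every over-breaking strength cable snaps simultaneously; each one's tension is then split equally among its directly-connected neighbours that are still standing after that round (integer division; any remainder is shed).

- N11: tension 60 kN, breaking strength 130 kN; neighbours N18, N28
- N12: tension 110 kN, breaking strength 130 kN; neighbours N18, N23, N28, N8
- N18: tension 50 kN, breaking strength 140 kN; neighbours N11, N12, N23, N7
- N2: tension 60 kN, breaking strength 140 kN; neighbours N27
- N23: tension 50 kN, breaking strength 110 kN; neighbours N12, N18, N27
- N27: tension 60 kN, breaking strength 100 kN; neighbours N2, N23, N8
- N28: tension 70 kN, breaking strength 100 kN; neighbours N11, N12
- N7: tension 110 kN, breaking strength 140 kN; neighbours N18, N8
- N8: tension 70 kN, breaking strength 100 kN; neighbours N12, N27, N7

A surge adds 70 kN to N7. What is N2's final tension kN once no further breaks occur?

130

Round 1 — N7 at 180 > 140. N7 snaps.
  N7 sheds 180 kN to N18, N8: 90 each.
    N18: 50+90 = 140 ≤ 140
    N8: 70+90 = 160 > 100
Round 2 — N8 snaps.
  N8 sheds 160 kN to N12, N27: 80 each.
    N12: 110+80 = 190 > 130
    N27: 60+80 = 140 > 100
Round 3 — N12, N27 snap.
  N12 sheds 190 kN to N18, N23, N28: 63 each (1 lost).
    N18: 140+63 = 203 > 140
    N23: 50+63 = 113 > 110
    N28: 70+63 = 133 > 100
  N27 sheds 140 kN to N2, N23: 70 each.
    N2: 60+70 = 130 ≤ 140
    N23: 113+70 = 183 > 110
Round 4 — N18, N23, N28 snap.
  N18 sheds 203 kN to N11: 203 each.
    N11: 60+203 = 263 > 130
  N23 sheds 183 kN: no online neighbours, lost.
  N28 sheds 133 kN to N11: 133 each.
    N11: 263+133 = 396 > 130
Round 5 — N11 snaps.
  N11 sheds 396 kN: no online neighbours, lost.
No further breaks.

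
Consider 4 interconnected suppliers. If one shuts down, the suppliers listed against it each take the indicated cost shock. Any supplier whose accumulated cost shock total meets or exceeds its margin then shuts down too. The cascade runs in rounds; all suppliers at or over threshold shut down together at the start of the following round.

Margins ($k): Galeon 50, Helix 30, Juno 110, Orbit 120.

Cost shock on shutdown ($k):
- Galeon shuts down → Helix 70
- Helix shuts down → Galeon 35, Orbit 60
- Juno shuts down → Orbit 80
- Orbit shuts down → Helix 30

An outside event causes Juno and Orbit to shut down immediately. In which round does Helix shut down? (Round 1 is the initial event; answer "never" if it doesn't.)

Round 1 — Juno, Orbit shut down (initial).
  Helix: +30 → 30 ≥ 30
Round 2 — Helix shuts down.
  Galeon: +35 → 35 < 50
No further shutdowns.

2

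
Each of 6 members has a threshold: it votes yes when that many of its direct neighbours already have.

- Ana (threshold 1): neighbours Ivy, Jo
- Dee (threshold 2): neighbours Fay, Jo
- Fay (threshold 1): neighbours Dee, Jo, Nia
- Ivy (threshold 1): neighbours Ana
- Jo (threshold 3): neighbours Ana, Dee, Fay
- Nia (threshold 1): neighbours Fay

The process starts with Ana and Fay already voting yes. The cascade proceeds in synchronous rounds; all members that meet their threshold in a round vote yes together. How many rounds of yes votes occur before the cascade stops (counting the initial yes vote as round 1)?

Round 1 — Ana, Fay vote yes (initial).
Round 2 — checking thresholds:
  Dee: 1 of 2 neighbours < 2, holds.
  Ivy: 1 of 1 neighbours ≥ 1, votes yes.
  Jo: 2 of 3 neighbours < 3, holds.
  Nia: 1 of 1 neighbours ≥ 1, votes yes.
Round 3 — no new yes votes; cascade stops.

2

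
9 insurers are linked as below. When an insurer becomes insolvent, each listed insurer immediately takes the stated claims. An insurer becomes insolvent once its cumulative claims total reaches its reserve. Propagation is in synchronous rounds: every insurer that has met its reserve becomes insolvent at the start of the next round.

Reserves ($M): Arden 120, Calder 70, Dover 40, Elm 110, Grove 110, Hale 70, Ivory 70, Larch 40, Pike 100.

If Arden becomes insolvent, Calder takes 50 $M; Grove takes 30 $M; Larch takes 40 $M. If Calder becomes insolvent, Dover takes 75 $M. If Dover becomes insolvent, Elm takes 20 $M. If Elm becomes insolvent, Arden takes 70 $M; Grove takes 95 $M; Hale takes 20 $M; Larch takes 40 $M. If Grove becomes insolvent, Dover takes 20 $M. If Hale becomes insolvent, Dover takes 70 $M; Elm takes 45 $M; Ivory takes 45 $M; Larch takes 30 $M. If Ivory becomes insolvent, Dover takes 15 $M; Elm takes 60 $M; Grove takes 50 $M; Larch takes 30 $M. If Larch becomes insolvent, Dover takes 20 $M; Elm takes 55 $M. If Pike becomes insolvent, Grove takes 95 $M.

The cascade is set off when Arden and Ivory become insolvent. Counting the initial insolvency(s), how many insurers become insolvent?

6

Round 1 — Arden, Ivory become insolvent (initial).
  Calder: +50 → 50 < 70
  Dover: +15 → 15 < 40
  Elm: +60 → 60 < 110
  Grove: +30+50 → 80 < 110
  Larch: +40+30 → 70 ≥ 40
Round 2 — Larch becomes insolvent.
  Dover: +20 → 35 < 40
  Elm: +55 → 115 ≥ 110
Round 3 — Elm becomes insolvent.
  Grove: +95 → 175 ≥ 110
  Hale: +20 → 20 < 70
Round 4 — Grove becomes insolvent.
  Dover: +20 → 55 ≥ 40
Round 5 — Dover becomes insolvent.
No further insolvencies.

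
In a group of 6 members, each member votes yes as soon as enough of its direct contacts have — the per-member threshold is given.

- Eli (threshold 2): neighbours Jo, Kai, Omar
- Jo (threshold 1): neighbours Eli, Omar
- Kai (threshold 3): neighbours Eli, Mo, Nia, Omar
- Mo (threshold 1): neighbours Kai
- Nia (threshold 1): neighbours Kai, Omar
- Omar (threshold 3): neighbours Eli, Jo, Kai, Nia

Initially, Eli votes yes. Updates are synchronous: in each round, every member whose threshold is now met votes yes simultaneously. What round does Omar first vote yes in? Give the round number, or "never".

Round 1 — Eli votes yes (initial).
Round 2 — checking thresholds:
  Jo: 1 of 2 neighbours ≥ 1, votes yes.
  Kai: 1 of 4 neighbours < 3, holds.
  Omar: 1 of 4 neighbours < 3, holds.
Round 3 — no new yes votes; cascade stops.

never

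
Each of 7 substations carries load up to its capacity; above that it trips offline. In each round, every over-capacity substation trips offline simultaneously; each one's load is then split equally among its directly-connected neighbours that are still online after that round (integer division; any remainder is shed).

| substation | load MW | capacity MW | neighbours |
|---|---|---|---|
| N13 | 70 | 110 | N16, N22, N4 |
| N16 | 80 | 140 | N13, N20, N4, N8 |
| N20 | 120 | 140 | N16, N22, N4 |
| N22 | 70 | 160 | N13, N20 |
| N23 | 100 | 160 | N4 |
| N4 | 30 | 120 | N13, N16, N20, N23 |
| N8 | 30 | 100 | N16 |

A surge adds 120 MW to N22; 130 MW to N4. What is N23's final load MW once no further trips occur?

Round 1 — N22 at 190 > 160; N4 at 160 > 120. N22, N4 trip offline.
  N22 sheds 190 MW to N13, N20: 95 each.
    N13: 70+95 = 165 > 110
    N20: 120+95 = 215 > 140
  N4 sheds 160 MW to N13, N16, N20, N23: 40 each.
    N13: 165+40 = 205 > 110
    N16: 80+40 = 120 ≤ 140
    N20: 215+40 = 255 > 140
    N23: 100+40 = 140 ≤ 160
Round 2 — N13, N20 trip offline.
  N13 sheds 205 MW to N16: 205 each.
    N16: 120+205 = 325 > 140
  N20 sheds 255 MW to N16: 255 each.
    N16: 325+255 = 580 > 140
Round 3 — N16 trips offline.
  N16 sheds 580 MW to N8: 580 each.
    N8: 30+580 = 610 > 100
Round 4 — N8 trips offline.
  N8 sheds 610 MW: no online neighbours, lost.
No further trips.

140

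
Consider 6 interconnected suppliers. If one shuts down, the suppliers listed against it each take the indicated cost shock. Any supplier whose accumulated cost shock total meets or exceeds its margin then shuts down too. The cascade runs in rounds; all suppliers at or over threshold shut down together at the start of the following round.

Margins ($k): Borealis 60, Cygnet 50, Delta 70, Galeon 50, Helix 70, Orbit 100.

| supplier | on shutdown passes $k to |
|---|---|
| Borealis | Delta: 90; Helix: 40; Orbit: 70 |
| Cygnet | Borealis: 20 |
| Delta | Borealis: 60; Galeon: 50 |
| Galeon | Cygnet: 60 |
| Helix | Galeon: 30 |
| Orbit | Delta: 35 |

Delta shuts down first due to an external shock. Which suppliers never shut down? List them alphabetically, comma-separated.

Helix, Orbit

Round 1 — Delta shuts down (initial).
  Borealis: +60 → 60 ≥ 60
  Galeon: +50 → 50 ≥ 50
Round 2 — Borealis, Galeon shut down.
  Cygnet: +60 → 60 ≥ 50
  Helix: +40 → 40 < 70
  Orbit: +70 → 70 < 100
Round 3 — Cygnet shuts down.
No further shutdowns.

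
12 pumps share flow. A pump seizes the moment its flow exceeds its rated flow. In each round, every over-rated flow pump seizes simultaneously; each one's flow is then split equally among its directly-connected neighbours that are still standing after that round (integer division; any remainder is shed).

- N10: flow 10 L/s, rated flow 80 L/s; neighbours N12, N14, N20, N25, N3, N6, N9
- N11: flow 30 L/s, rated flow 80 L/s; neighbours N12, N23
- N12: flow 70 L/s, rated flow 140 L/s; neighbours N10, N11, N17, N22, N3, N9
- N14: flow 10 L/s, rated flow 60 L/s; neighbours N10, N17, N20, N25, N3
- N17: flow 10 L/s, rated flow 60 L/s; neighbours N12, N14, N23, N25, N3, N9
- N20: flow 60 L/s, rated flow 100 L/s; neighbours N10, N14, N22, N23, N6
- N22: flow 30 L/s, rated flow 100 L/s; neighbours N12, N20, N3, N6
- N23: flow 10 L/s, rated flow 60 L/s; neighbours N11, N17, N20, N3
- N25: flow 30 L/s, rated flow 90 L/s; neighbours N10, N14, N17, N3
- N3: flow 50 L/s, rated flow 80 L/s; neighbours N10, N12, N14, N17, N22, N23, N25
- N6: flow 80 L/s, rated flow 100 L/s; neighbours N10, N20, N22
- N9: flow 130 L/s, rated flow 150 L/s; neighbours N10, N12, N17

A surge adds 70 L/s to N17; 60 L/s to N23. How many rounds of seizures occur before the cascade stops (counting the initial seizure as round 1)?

Round 1 — N17 at 80 > 60; N23 at 70 > 60. N17, N23 seize.
  N17 sheds 80 L/s to N12, N14, N25, N3, N9: 16 each.
    N12: 70+16 = 86 ≤ 140
    N14: 10+16 = 26 ≤ 60
    N25: 30+16 = 46 ≤ 90
    N3: 50+16 = 66 ≤ 80
    N9: 130+16 = 146 ≤ 150
  N23 sheds 70 L/s to N11, N20, N3: 23 each (1 lost).
    N11: 30+23 = 53 ≤ 80
    N20: 60+23 = 83 ≤ 100
    N3: 66+23 = 89 > 80
Round 2 — N3 seizes.
  N3 sheds 89 L/s to N10, N12, N14, N22, N25: 17 each (4 lost).
    N10: 10+17 = 27 ≤ 80
    N12: 86+17 = 103 ≤ 140
    N14: 26+17 = 43 ≤ 60
    N22: 30+17 = 47 ≤ 100
    N25: 46+17 = 63 ≤ 90
No further seizures.

2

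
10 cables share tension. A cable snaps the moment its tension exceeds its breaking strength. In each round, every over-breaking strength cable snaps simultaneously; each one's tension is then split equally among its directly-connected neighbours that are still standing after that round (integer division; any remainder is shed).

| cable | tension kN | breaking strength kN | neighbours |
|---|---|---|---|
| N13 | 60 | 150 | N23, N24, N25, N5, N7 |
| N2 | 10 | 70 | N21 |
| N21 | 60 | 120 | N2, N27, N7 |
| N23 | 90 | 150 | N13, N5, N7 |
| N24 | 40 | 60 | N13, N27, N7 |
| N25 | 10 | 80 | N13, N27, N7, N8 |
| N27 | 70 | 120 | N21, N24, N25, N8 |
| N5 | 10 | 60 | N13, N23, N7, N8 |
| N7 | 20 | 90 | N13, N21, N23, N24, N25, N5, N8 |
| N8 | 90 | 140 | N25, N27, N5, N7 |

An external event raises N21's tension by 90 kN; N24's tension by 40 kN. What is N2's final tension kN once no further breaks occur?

Round 1 — N21 at 150 > 120; N24 at 80 > 60. N21, N24 snap.
  N21 sheds 150 kN to N2, N27, N7: 50 each.
    N2: 10+50 = 60 ≤ 70
    N27: 70+50 = 120 ≤ 120
    N7: 20+50 = 70 ≤ 90
  N24 sheds 80 kN to N13, N27, N7: 26 each (2 lost).
    N13: 60+26 = 86 ≤ 150
    N27: 120+26 = 146 > 120
    N7: 70+26 = 96 > 90
Round 2 — N27, N7 snap.
  N27 sheds 146 kN to N25, N8: 73 each.
    N25: 10+73 = 83 > 80
    N8: 90+73 = 163 > 140
  N7 sheds 96 kN to N13, N23, N25, N5, N8: 19 each (1 lost).
    N13: 86+19 = 105 ≤ 150
    N23: 90+19 = 109 ≤ 150
    N25: 83+19 = 102 > 80
    N5: 10+19 = 29 ≤ 60
    N8: 163+19 = 182 > 140
Round 3 — N25, N8 snap.
  N25 sheds 102 kN to N13: 102 each.
    N13: 105+102 = 207 > 150
  N8 sheds 182 kN to N5: 182 each.
    N5: 29+182 = 211 > 60
Round 4 — N13, N5 snap.
  N13 sheds 207 kN to N23: 207 each.
    N23: 109+207 = 316 > 150
  N5 sheds 211 kN to N23: 211 each.
    N23: 316+211 = 527 > 150
Round 5 — N23 snaps.
  N23 sheds 527 kN: no online neighbours, lost.
No further breaks.

60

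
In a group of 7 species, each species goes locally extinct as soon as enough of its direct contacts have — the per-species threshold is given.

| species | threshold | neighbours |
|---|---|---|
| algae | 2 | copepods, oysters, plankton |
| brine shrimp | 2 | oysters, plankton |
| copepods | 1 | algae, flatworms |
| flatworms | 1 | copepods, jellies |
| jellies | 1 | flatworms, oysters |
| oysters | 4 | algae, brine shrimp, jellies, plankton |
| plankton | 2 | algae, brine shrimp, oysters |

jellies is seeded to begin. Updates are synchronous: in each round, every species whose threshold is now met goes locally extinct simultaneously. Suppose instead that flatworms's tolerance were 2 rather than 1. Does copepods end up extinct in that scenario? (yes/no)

no

With flatworms's tolerance at 2:
Round 1 — jellies goes locally extinct (initial).
Round 2 — no new extinctions; cascade stops.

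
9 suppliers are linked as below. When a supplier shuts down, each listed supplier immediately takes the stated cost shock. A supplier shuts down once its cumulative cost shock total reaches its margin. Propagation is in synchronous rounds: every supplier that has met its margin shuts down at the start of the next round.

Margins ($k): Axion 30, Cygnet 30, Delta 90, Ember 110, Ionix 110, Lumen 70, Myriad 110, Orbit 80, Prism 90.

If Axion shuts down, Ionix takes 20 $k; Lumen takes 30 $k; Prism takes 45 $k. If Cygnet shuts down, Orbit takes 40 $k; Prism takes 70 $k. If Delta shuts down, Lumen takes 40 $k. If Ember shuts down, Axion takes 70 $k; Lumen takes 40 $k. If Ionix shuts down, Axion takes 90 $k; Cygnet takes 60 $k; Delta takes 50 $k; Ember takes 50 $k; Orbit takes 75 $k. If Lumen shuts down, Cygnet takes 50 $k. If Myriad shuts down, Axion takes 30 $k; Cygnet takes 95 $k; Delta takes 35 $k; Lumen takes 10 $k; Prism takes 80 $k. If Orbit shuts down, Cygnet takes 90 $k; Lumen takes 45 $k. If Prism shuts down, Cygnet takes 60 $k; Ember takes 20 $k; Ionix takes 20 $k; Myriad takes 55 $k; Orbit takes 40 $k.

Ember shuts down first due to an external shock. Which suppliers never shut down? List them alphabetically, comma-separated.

Delta, Ionix, Myriad

Round 1 — Ember shuts down (initial).
  Axion: +70 → 70 ≥ 30
  Lumen: +40 → 40 < 70
Round 2 — Axion shuts down.
  Ionix: +20 → 20 < 110
  Lumen: +30 → 70 ≥ 70
  Prism: +45 → 45 < 90
Round 3 — Lumen shuts down.
  Cygnet: +50 → 50 ≥ 30
Round 4 — Cygnet shuts down.
  Orbit: +40 → 40 < 80
  Prism: +70 → 115 ≥ 90
Round 5 — Prism shuts down.
  Ionix: +20 → 40 < 110
  Myriad: +55 → 55 < 110
  Orbit: +40 → 80 ≥ 80
Round 6 — Orbit shuts down.
No further shutdowns.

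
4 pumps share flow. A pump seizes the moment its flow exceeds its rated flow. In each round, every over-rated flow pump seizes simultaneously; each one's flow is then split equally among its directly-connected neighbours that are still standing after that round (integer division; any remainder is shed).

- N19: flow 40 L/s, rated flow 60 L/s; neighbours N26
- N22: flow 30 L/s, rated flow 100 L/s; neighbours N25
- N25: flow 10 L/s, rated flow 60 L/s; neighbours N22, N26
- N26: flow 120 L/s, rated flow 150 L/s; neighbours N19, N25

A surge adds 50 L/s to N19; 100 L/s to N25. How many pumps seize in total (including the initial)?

Round 1 — N19 at 90 > 60; N25 at 110 > 60. N19, N25 seize.
  N19 sheds 90 L/s to N26: 90 each.
    N26: 120+90 = 210 > 150
  N25 sheds 110 L/s to N22, N26: 55 each.
    N22: 30+55 = 85 ≤ 100
    N26: 210+55 = 265 > 150
Round 2 — N26 seizes.
  N26 sheds 265 L/s: no online neighbours, lost.
No further seizures.

3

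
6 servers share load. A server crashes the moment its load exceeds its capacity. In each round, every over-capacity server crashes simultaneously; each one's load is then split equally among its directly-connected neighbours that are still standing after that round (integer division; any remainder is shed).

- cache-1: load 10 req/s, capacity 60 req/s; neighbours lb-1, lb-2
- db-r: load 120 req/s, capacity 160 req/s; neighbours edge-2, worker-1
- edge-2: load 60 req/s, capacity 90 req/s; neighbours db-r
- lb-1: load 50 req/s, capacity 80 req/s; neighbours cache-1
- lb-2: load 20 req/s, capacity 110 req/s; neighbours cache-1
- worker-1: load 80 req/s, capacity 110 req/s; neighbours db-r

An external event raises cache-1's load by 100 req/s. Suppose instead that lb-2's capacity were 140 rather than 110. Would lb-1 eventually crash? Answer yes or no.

With lb-2's capacity at 140:
Round 1 — cache-1 at 110 > 60. cache-1 crashes.
  cache-1 sheds 110 req/s to lb-1, lb-2: 55 each.
    lb-1: 50+55 = 105 > 80
    lb-2: 20+55 = 75 ≤ 140
Round 2 — lb-1 crashes.
  lb-1 sheds 105 req/s: no online neighbours, lost.
No further crashes.

yes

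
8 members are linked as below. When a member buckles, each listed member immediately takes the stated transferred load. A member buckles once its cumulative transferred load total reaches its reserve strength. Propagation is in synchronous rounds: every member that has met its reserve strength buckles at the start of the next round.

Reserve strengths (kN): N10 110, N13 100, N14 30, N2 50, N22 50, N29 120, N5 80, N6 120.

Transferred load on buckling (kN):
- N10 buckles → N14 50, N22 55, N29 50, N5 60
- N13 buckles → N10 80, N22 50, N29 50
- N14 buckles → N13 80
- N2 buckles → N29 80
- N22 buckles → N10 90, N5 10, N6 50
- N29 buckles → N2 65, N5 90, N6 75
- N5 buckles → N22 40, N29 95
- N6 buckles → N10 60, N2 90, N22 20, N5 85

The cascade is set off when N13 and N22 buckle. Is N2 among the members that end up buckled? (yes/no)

Round 1 — N13, N22 buckle (initial).
  N10: +80+90 → 170 ≥ 110
  N29: +50 → 50 < 120
  N5: +10 → 10 < 80
  N6: +50 → 50 < 120
Round 2 — N10 buckles.
  N14: +50 → 50 ≥ 30
  N29: +50 → 100 < 120
  N5: +60 → 70 < 80
Round 3 — N14 buckles.
No further bucklings.

no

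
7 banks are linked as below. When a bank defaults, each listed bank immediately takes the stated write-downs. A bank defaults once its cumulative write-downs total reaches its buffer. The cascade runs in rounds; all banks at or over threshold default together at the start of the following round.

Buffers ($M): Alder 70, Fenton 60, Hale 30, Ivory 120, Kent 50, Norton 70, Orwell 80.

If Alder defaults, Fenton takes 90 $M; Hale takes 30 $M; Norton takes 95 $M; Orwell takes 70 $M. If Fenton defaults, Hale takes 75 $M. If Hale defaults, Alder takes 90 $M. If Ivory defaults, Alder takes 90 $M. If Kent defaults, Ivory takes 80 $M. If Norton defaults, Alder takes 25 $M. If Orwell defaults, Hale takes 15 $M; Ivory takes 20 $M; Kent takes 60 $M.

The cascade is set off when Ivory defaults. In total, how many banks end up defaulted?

5

Round 1 — Ivory defaults (initial).
  Alder: +90 → 90 ≥ 70
Round 2 — Alder defaults.
  Fenton: +90 → 90 ≥ 60
  Hale: +30 → 30 ≥ 30
  Norton: +95 → 95 ≥ 70
  Orwell: +70 → 70 < 80
Round 3 — Fenton, Hale, Norton default.
No further defaults.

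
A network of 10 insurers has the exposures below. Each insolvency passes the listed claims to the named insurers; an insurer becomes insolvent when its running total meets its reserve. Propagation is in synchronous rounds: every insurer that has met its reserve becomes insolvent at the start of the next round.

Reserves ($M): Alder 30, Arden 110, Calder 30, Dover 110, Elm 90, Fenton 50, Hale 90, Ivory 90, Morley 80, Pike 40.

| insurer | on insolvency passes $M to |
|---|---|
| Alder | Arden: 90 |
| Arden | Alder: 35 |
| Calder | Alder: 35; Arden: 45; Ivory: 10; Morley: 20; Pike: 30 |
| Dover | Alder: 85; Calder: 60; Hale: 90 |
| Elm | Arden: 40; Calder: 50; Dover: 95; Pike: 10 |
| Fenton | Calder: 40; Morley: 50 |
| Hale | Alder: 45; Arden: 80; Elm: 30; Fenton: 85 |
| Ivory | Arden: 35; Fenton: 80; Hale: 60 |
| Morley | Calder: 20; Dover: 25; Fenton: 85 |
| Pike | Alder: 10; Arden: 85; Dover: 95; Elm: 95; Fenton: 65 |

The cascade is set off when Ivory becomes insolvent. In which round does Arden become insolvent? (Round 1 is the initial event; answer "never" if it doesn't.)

5

Round 1 — Ivory becomes insolvent (initial).
  Arden: +35 → 35 < 110
  Fenton: +80 → 80 ≥ 50
  Hale: +60 → 60 < 90
Round 2 — Fenton becomes insolvent.
  Calder: +40 → 40 ≥ 30
  Morley: +50 → 50 < 80
Round 3 — Calder becomes insolvent.
  Alder: +35 → 35 ≥ 30
  Arden: +45 → 80 < 110
  Morley: +20 → 70 < 80
  Pike: +30 → 30 < 40
Round 4 — Alder becomes insolvent.
  Arden: +90 → 170 ≥ 110
Round 5 — Arden becomes insolvent.
No further insolvencies.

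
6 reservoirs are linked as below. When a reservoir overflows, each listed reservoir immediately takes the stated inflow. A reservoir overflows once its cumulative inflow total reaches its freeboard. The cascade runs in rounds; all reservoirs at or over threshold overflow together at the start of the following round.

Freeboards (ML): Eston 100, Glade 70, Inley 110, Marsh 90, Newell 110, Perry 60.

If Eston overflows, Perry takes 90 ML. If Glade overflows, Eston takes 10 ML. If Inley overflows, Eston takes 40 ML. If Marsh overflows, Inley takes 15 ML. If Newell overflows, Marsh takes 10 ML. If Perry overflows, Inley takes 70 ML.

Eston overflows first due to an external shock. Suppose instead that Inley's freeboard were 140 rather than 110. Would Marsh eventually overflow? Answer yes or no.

no

With Inley's freeboard at 140:
Round 1 — Eston overflows (initial).
  Perry: +90 → 90 ≥ 60
Round 2 — Perry overflows.
  Inley: +70 → 70 < 140
No further overflows.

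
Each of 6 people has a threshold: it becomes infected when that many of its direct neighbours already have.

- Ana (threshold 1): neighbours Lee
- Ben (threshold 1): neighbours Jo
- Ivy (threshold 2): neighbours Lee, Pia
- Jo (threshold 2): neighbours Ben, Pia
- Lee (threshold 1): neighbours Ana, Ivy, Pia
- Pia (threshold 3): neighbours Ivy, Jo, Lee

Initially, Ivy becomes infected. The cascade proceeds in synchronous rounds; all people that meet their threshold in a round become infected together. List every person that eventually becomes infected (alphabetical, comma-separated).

Ana, Ivy, Lee

Round 1 — Ivy becomes infected (initial).
Round 2 — checking thresholds:
  Lee: 1 of 3 neighbours ≥ 1, becomes infected.
  Pia: 1 of 3 neighbours < 3, below threshold.
Round 3 — checking thresholds:
  Ana: 1 of 1 neighbours ≥ 1, becomes infected.
  Pia: 2 of 3 neighbours < 3, below threshold.
Round 4 — no new infections; cascade stops.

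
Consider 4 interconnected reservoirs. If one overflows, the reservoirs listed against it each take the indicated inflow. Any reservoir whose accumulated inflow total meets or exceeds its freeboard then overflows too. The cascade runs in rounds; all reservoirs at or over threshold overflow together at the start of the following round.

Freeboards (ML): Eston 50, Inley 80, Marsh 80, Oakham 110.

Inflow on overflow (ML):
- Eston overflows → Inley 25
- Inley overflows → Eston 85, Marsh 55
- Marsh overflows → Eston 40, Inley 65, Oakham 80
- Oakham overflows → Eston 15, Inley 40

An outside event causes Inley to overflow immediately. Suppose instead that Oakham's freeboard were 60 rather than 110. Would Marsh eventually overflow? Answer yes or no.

With Oakham's freeboard at 60:
Round 1 — Inley overflows (initial).
  Eston: +85 → 85 ≥ 50
  Marsh: +55 → 55 < 80
Round 2 — Eston overflows.
No further overflows.

no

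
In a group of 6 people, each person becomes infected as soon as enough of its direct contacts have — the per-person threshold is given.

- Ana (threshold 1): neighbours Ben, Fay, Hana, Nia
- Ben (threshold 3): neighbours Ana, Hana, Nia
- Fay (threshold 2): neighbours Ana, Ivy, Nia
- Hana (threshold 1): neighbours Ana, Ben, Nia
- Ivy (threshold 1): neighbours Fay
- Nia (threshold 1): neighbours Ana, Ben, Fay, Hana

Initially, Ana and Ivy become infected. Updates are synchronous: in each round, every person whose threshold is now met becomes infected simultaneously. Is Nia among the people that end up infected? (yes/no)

yes

Round 1 — Ana, Ivy become infected (initial).
Round 2 — checking thresholds:
  Ben: 1 of 3 neighbours < 3, not yet.
  Fay: 2 of 3 neighbours ≥ 2, becomes infected.
  Hana: 1 of 3 neighbours ≥ 1, becomes infected.
  Nia: 1 of 4 neighbours ≥ 1, becomes infected.
Round 3 — checking thresholds:
  Ben: 3 of 3 neighbours ≥ 3, becomes infected.
Round 4 — no new infections; cascade stops.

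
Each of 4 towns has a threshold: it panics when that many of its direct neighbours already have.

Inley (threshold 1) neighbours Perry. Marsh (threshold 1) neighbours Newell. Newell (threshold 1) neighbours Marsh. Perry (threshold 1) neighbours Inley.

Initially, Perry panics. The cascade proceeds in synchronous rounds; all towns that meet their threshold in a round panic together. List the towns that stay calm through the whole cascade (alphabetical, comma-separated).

Marsh, Newell

Round 1 — Perry panics (initial).
Round 2 — checking thresholds:
  Inley: 1 of 1 neighbours ≥ 1, panics.
Round 3 — no new panics; cascade stops.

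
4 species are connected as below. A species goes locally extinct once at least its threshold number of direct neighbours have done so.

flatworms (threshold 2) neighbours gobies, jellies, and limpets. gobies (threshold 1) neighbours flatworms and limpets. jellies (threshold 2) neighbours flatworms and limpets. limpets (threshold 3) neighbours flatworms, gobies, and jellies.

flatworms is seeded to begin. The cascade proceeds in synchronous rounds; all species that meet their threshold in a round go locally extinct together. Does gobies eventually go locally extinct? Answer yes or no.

Round 1 — flatworms goes locally extinct (initial).
Round 2 — checking thresholds:
  gobies: 1 of 2 neighbours ≥ 1, goes locally extinct.
  jellies: 1 of 2 neighbours < 2, not yet.
  limpets: 1 of 3 neighbours < 3, not yet.
Round 3 — no new extinctions; cascade stops.

yes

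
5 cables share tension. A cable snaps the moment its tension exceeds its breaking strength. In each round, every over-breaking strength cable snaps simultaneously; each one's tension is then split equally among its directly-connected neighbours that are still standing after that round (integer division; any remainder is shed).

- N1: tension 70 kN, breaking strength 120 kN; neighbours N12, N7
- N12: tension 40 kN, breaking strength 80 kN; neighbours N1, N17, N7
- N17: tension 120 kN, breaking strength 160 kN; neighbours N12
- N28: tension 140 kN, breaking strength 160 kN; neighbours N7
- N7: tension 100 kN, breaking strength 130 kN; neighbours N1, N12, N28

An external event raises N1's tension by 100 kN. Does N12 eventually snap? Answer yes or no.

yes

Round 1 — N1 at 170 > 120. N1 snaps.
  N1 sheds 170 kN to N12, N7: 85 each.
    N12: 40+85 = 125 > 80
    N7: 100+85 = 185 > 130
Round 2 — N12, N7 snap.
  N12 sheds 125 kN to N17: 125 each.
    N17: 120+125 = 245 > 160
  N7 sheds 185 kN to N28: 185 each.
    N28: 140+185 = 325 > 160
Round 3 — N17, N28 snap.
  N17 sheds 245 kN: no online neighbours, lost.
  N28 sheds 325 kN: no online neighbours, lost.
No further breaks.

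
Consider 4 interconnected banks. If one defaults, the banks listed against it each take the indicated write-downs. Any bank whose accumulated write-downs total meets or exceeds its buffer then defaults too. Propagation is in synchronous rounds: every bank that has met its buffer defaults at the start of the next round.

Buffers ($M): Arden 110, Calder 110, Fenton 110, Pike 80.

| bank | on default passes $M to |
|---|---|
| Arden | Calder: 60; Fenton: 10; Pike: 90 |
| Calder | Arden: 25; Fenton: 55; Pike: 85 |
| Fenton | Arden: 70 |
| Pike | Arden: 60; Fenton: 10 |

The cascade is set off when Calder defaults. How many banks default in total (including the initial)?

Round 1 — Calder defaults (initial).
  Arden: +25 → 25 < 110
  Fenton: +55 → 55 < 110
  Pike: +85 → 85 ≥ 80
Round 2 — Pike defaults.
  Arden: +60 → 85 < 110
  Fenton: +10 → 65 < 110
No further defaults.

2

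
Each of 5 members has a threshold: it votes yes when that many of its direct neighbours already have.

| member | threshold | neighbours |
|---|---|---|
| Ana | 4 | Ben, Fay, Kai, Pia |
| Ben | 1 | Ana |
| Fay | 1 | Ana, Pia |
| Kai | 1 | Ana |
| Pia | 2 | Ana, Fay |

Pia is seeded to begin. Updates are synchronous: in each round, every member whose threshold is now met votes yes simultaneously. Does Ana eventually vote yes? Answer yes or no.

no

Round 1 — Pia votes yes (initial).
Round 2 — checking thresholds:
  Ana: 1 of 4 neighbours < 4, not yet.
  Fay: 1 of 2 neighbours ≥ 1, votes yes.
Round 3 — no new yes votes; cascade stops.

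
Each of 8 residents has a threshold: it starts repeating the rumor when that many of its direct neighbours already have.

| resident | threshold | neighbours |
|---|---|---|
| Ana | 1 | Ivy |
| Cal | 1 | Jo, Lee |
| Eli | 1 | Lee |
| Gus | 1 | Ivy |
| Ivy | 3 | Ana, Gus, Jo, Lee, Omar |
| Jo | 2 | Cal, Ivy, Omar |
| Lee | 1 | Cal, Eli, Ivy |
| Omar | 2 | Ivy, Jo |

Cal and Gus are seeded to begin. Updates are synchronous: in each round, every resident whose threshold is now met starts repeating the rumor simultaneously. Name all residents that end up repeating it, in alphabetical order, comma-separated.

Cal, Eli, Gus, Lee

Round 1 — Cal, Gus start repeating the rumor (initial).
Round 2 — checking thresholds:
  Ivy: 1 of 5 neighbours < 3, below threshold.
  Jo: 1 of 3 neighbours < 2, below threshold.
  Lee: 1 of 3 neighbours ≥ 1, starts repeating the rumor.
Round 3 — checking thresholds:
  Eli: 1 of 1 neighbours ≥ 1, starts repeating the rumor.
  Ivy: 2 of 5 neighbours < 3, below threshold.
  Jo: 1 of 3 neighbours < 2, below threshold.
Round 4 — no new spreads; cascade stops.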